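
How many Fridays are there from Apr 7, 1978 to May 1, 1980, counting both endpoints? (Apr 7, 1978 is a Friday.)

108

Apr 7, 1978 is a Friday; the first Friday on or after it is Apr 7, 1978.
From Apr 7, 1978 to May 1, 1980: 268 + 365 + 122 = 755 days (rest of 1978, 1979, to May 1, 1980 in 1980).
755 ÷ 7 = 107 full weeks with remainder 6, so 107 more Fridays after the first → 108.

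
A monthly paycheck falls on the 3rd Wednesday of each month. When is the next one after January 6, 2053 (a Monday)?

January 2053 starts on a Wednesday; its first Wednesday is the 1st, so the 3rd Wednesday is the 15th — January 15, 2053.
January 15, 2053 is after January 6, 2053, so that is the next one.

January 15, 2053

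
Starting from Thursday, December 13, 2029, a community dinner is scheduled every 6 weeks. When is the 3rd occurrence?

March 7, 2030

The 3rd occurrence is 2 intervals after the first: 2 × 42 = 84 days after December 13, 2029.
December has 31 days — 18 days to the end of December leaves 66.
January has 31 days (35 left).
February has 28 days (7 left).
7 days into March → March 7, 2030.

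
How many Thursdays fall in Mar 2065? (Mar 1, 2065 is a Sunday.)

4

Mar 1, 2065 is a Sunday; the first Thursday on or after it is Mar 5, 2065 (4 days later).
From Mar 5, 2065 to Mar 31, 2065 is 31 − 5 = 26 days.
26 ÷ 7 = 3 full weeks with remainder 5, so 3 more Thursdays after the first → 4.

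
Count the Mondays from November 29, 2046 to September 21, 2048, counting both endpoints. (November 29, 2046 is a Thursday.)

November 29, 2046 is a Thursday; the first Monday on or after it is December 3, 2046 (4 days later).
From December 3, 2046 to September 21, 2048: 28 + 365 + 265 = 658 days (rest of 2046, 2047, to September 21, 2048 in 2048).
658 ÷ 7 = 94 full weeks with remainder 0, so 94 more Mondays after the first → 95.

95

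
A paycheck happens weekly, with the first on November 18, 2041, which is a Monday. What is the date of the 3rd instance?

The 3rd occurrence is 2 intervals after the first: 2 × 7 = 14 days after November 18, 2041.
November has 30 days — 12 days to the end of November leaves 2.
2 days into December → December 2, 2041.

December 2, 2041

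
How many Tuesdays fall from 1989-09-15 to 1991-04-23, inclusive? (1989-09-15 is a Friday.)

84

1989-09-15 is a Friday; the first Tuesday on or after it is 1989-09-19 (4 days later).
From 1989-09-19 to 1991-04-23: 103 + 365 + 113 = 581 days (rest of 1989, 1990, to 1991-04-23 in 1991).
581 ÷ 7 = 83 full weeks with remainder 0, so 83 more Tuesdays after the first → 84.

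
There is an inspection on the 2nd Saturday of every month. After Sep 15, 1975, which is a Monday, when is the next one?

Sep 1975 starts on a Monday; its first Saturday is the 6th, so the 2nd Saturday is the 13th — Sep 13, 1975.
That is not after Sep 15, 1975, so look at Oct 1975.
Oct 1975 starts on a Wednesday; its first Saturday is the 4th, so the 2nd Saturday is the 11th — Oct 11, 1975.

Oct 11, 1975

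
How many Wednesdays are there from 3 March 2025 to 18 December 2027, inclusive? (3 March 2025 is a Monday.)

3 March 2025 is a Monday; the first Wednesday on or after it is 5 March 2025 (2 days later).
From 5 March 2025 to 18 December 2027: 301 + 365 + 352 = 1018 days (rest of 2025, 2026, to 18 December 2027 in 2027).
1018 ÷ 7 = 145 full weeks with remainder 3, so 145 more Wednesdays after the first → 146.

146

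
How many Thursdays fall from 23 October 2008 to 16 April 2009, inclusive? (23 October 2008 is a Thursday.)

26

23 October 2008 is a Thursday; the first Thursday on or after it is 23 October 2008.
From 23 October 2008 to 16 April 2009: 8 + 30 + 31 + 31 + 28 + 31 + 16 = 175 days (rest of October, November, December, January, February, March, April).
175 ÷ 7 = 25 full weeks with remainder 0, so 25 more Thursdays after the first → 26.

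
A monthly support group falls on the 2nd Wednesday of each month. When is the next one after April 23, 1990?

May 9, 1990

April 1990 starts on a Sunday; its first Wednesday is the 4th, so the 2nd Wednesday is the 11th — April 11, 1990.
That is not after April 23, 1990, so look at May 1990.
May 1990 starts on a Tuesday; its first Wednesday is the 2nd, so the 2nd Wednesday is the 9th — May 9, 1990.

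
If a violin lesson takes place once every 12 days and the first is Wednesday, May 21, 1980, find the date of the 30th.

May 4, 1981

The 30th occurrence is 29 intervals after the first: 29 × 12 = 348 days after May 21, 1980.
May has 31 days — 10 days to the end of May leaves 338.
Jun has 30 days (308 left).
Jul has 31 days (277 left).
Aug has 31 days (246 left).
Sep has 30 days (216 left).
Oct has 31 days (185 left).
Nov has 30 days (155 left).
Dec has 31 days (124 left).
Jan has 31 days (93 left).
Feb has 28 days (65 left).
Mar has 31 days (34 left).
Apr has 30 days (4 left).
4 days into May → May 4, 1981.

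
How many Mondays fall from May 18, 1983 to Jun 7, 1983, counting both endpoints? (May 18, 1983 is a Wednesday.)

3

May 18, 1983 is a Wednesday; the first Monday on or after it is May 23, 1983 (5 days later).
From May 23, 1983 to Jun 7, 1983: 8 + 7 = 15 days (rest of May, Jun).
15 ÷ 7 = 2 full weeks with remainder 1, so 2 more Mondays after the first → 3.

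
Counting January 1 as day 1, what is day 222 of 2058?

January has 31 days (222 − 31 = 191 remain).
February has 28 days (191 − 28 = 163 remain).
March has 31 days (163 − 31 = 132 remain).
April has 30 days (132 − 30 = 102 remain).
May has 31 days (102 − 31 = 71 remain).
June has 30 days (71 − 30 = 41 remain).
July has 31 days (41 − 31 = 10 remain).
10 into August → August 10.

10 August 2058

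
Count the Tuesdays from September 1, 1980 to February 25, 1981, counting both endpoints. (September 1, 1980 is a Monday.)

26

September 1, 1980 is a Monday; the first Tuesday on or after it is September 2, 1980 (1 day later).
From September 2, 1980 to February 25, 1981: 28 + 31 + 30 + 31 + 31 + 25 = 176 days (rest of September, October, November, December, January, February).
176 ÷ 7 = 25 full weeks with remainder 1, so 25 more Tuesdays after the first → 26.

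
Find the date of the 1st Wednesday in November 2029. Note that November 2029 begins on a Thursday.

November 2029 begins on a Thursday, so the first Wednesday is November 7 (6 days later).

November 7, 2029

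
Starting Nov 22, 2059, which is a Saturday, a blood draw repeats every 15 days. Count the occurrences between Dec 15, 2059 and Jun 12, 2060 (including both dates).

Occurrences land 15·i days after Nov 22, 2059 for i = 0, 1, 2, …
Dec 15, 2059 is 23 days after the start; 23 ÷ 15 = 1 remainder 8; since the remainder is 8, round up to i = 2. First occurrence in the window: #3 on Dec 22, 2059 (2×15 = 30 days in).
Jun 12, 2060 is 203 days after the start; 203 ÷ 15 = 13 remainder 8. Last occurrence in the window: #14 on Jun 4, 2060.
Occurrences #3 through #14: 12 in total.

12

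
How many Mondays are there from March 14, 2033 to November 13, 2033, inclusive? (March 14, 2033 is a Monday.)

March 14, 2033 is a Monday; the first Monday on or after it is March 14, 2033.
From March 14, 2033 to November 13, 2033: 17 + 30 + 31 + 30 + 31 + 31 + 30 + 31 + 13 = 244 days (rest of March, April, May, June, July, August, September, October, November).
244 ÷ 7 = 34 full weeks with remainder 6, so 34 more Mondays after the first → 35.

35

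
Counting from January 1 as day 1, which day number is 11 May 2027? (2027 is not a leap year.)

Days in months before May: 31 + 28 + 31 + 30 = 120.
Plus 11 days into May → day 131.

131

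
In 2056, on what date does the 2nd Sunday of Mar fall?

Mar 2056 begins on a Wednesday, so the first Sunday is Mar 5 (4 days later).
The 2nd Sunday is 1 weeks later: 5 + 7 = 12.

Mar 12, 2056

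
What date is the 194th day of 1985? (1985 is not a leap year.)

Jan has 31 days (194 − 31 = 163 remain).
Feb has 28 days (163 − 28 = 135 remain).
Mar has 31 days (135 − 31 = 104 remain).
Apr has 30 days (104 − 30 = 74 remain).
May has 31 days (74 − 31 = 43 remain).
Jun has 30 days (43 − 30 = 13 remain).
13 into Jul → Jul 13.

Jul 13, 1985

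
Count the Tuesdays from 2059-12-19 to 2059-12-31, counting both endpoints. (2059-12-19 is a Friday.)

2059-12-19 is a Friday; the first Tuesday on or after it is 2059-12-23 (4 days later).
From 2059-12-23 to 2059-12-31 is 31 − 23 = 8 days.
8 ÷ 7 = 1 full weeks with remainder 1, so 1 more Tuesdays after the first → 2.

2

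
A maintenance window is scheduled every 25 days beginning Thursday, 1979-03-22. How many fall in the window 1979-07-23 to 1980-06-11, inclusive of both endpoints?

13

Occurrences land 25·i days after 1979-03-22 for i = 0, 1, 2, …
1979-07-23 is 123 days after the start; 123 ÷ 25 = 4 remainder 23; since the remainder is 23, round up to i = 5. First occurrence in the window: #6 on 1979-07-25 (5×25 = 125 days in).
1980-06-11 is 447 days after the start; 447 ÷ 25 = 17 remainder 22. Last occurrence in the window: #18 on 1980-05-20.
Occurrences #6 through #18: 13 in total.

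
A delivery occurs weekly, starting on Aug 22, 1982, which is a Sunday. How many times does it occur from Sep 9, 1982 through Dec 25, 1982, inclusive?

15

Occurrences land 7·i days after Aug 22, 1982 for i = 0, 1, 2, …
Sep 9, 1982 is 18 days after the start; 18 ÷ 7 = 2 remainder 4; since the remainder is 4, round up to i = 3. First occurrence in the window: #4 on Sep 12, 1982 (3×7 = 21 days in).
Dec 25, 1982 is 125 days after the start; 125 ÷ 7 = 17 remainder 6. Last occurrence in the window: #18 on Dec 19, 1982.
Occurrences #4 through #18: 15 in total.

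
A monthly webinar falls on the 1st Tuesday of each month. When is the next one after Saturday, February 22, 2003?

March 4, 2003

February 2003 starts on a Saturday, so its 1st Tuesday is February 4, 2003 (3 days in).
That is not after February 22, 2003, so look at March 2003.
March 2003 starts on a Saturday, so its 1st Tuesday is March 4, 2003 (3 days in).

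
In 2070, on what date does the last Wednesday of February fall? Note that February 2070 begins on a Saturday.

2070-02-26

February 2070 begins on a Saturday, so the first Wednesday is February 5 (4 days later).
February 2070 has 28 days. Adding weeks: 5, 12, 19, 26 — the last one ≤ 28 is the 26th.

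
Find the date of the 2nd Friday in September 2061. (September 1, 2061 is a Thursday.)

2061-09-09

September 2061 begins on a Thursday, so the first Friday is September 2 (1 day later).
The 2nd Friday is 1 weeks later: 2 + 7 = 9.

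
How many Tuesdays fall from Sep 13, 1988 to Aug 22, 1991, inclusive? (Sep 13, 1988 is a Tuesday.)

154

Sep 13, 1988 is a Tuesday; the first Tuesday on or after it is Sep 13, 1988.
From Sep 13, 1988 to Aug 22, 1991: 109 + 365 + 365 + 234 = 1073 days (rest of 1988, 1989, 1990, to Aug 22, 1991 in 1991).
1073 ÷ 7 = 153 full weeks with remainder 2, so 153 more Tuesdays after the first → 154.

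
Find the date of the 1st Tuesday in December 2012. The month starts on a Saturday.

December 2012 begins on a Saturday, so the first Tuesday is December 4 (3 days later).

2012-12-04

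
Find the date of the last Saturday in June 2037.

The first Saturday of June 2037 is June 6.
June 2037 has 30 days. Adding weeks: 6, 13, 20, 27 — the last one ≤ 30 is the 27th.

June 27, 2037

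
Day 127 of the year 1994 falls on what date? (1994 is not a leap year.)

May 7, 1994

Jan has 31 days (127 − 31 = 96 remain).
Feb has 28 days (96 − 28 = 68 remain).
Mar has 31 days (68 − 31 = 37 remain).
Apr has 30 days (37 − 30 = 7 remain).
7 into May → May 7.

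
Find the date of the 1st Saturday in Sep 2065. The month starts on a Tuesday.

Sep 2065 begins on a Tuesday, so the first Saturday is Sep 5 (4 days later).

Sep 5, 2065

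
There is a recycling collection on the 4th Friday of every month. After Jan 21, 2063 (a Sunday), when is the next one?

Jan 26, 2063

Jan 2063 starts on a Monday; its first Friday is the 5th, so the 4th Friday is the 26th — Jan 26, 2063.
Jan 26, 2063 is after Jan 21, 2063, so that is the next one.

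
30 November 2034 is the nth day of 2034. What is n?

334

Days in months before November: 31 + 28 + 31 + 30 + 31 + 30 + 31 + 31 + 30 + 31 = 304.
Plus 30 days into November → day 334.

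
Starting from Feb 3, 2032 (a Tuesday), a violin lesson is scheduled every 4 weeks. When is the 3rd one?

The 3rd occurrence is 2 intervals after the first: 2 × 28 = 56 days after Feb 3, 2032.
Feb has 29 days — 26 days to the end of Feb leaves 30.
30 days into Mar → Mar 30, 2032.

Mar 30, 2032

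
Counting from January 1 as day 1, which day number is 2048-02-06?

37

Days in months before February: 31 = 31.
Plus 6 days into February → day 37.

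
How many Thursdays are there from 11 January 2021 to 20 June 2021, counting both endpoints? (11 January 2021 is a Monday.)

23

11 January 2021 is a Monday; the first Thursday on or after it is 14 January 2021 (3 days later).
From 14 January 2021 to 20 June 2021: 17 + 28 + 31 + 30 + 31 + 20 = 157 days (rest of January, February, March, April, May, June).
157 ÷ 7 = 22 full weeks with remainder 3, so 22 more Thursdays after the first → 23.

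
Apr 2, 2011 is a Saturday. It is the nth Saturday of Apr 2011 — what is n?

1st

Day 2 falls in week ⌈2/7⌉ of the month.
Days 1–7 hold the 1st Saturday, 8–14 the 2nd, 15–21 the 3rd, 22–28 the 4th, 29–31 the 5th.
2 is in the range for the 1st.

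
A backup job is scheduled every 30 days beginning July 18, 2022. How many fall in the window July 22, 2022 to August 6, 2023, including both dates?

12

Occurrences land 30·i days after July 18, 2022 for i = 0, 1, 2, …
July 22, 2022 is 4 days after the start; 4 ÷ 30 = 0 remainder 4; since the remainder is 4, round up to i = 1. First occurrence in the window: #2 on August 17, 2022 (1×30 = 30 days in).
August 6, 2023 is 384 days after the start; 384 ÷ 30 = 12 remainder 24. Last occurrence in the window: #13 on July 13, 2023.
Occurrences #2 through #13: 12 in total.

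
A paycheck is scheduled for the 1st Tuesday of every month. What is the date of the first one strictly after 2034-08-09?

August 2034 starts on a Tuesday, so its 1st Tuesday is 2034-08-01.
That is not after 2034-08-09, so look at September 2034.
September 2034 starts on a Friday, so its 1st Tuesday is 2034-09-05 (4 days in).

2034-09-05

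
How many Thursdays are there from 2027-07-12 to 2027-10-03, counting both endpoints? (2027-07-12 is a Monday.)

2027-07-12 is a Monday; the first Thursday on or after it is 2027-07-15 (3 days later).
From 2027-07-15 to 2027-10-03: 16 + 31 + 30 + 3 = 80 days (rest of July, August, September, October).
80 ÷ 7 = 11 full weeks with remainder 3, so 11 more Thursdays after the first → 12.

12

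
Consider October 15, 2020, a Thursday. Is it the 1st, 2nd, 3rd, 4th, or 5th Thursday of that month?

Day 15 falls in week ⌈15/7⌉ of the month.
Days 1–7 hold the 1st Thursday, 8–14 the 2nd, 15–21 the 3rd, 22–28 the 4th, 29–31 the 5th.
15 is in the range for the 3rd.

3rd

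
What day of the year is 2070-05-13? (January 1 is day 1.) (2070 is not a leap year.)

133

Days in months before May: 31 + 28 + 31 + 30 = 120.
Plus 13 days into May → day 133.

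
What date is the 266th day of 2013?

January has 31 days (266 − 31 = 235 remain).
February has 28 days (235 − 28 = 207 remain).
March has 31 days (207 − 31 = 176 remain).
April has 30 days (176 − 30 = 146 remain).
May has 31 days (146 − 31 = 115 remain).
June has 30 days (115 − 30 = 85 remain).
July has 31 days (85 − 31 = 54 remain).
August has 31 days (54 − 31 = 23 remain).
23 into September → September 23.

23 September 2013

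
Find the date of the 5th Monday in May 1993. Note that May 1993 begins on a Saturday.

May 31, 1993

May 1993 begins on a Saturday, so the first Monday is May 3 (2 days later).
The 5th Monday is 4 weeks later: 3 + 28 = 31.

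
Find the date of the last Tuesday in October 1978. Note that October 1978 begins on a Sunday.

October 31, 1978

October 1978 begins on a Sunday, so the first Tuesday is October 3 (2 days later).
October 1978 has 31 days. Adding weeks: 3, 10, 17, 24, 31 — the last one ≤ 31 is the 31st.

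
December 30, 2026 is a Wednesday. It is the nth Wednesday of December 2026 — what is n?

5th

Day 30 falls in week ⌈30/7⌉ of the month.
Days 1–7 hold the 1st Wednesday, 8–14 the 2nd, 15–21 the 3rd, 22–28 the 4th, 29–31 the 5th.
30 is in the range for the 5th.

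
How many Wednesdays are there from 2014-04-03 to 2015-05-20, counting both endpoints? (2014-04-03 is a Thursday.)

2014-04-03 is a Thursday; the first Wednesday on or after it is 2014-04-09 (6 days later).
From 2014-04-09 to 2015-05-20: 266 + 140 = 406 days (rest of 2014, to 2015-05-20 in 2015).
406 ÷ 7 = 58 full weeks with remainder 0, so 58 more Wednesdays after the first → 59.

59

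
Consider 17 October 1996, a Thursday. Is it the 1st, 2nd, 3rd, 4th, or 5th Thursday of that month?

Day 17 falls in week ⌈17/7⌉ of the month.
Days 1–7 hold the 1st Thursday, 8–14 the 2nd, 15–21 the 3rd, 22–28 the 4th, 29–31 the 5th.
17 is in the range for the 3rd.

3rd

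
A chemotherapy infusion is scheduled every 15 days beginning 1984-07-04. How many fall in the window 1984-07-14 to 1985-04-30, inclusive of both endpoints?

Occurrences land 15·i days after 1984-07-04 for i = 0, 1, 2, …
1984-07-14 is 10 days after the start; 10 ÷ 15 = 0 remainder 10; since the remainder is 10, round up to i = 1. First occurrence in the window: #2 on 1984-07-19 (1×15 = 15 days in).
1985-04-30 is 300 days after the start; 300 ÷ 15 = 20 remainder 0. Last occurrence in the window: #21 on 1985-04-30.
Occurrences #2 through #21: 20 in total.

20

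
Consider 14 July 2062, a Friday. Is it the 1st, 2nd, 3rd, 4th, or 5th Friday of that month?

2nd

Day 14 falls in week ⌈14/7⌉ of the month.
Days 1–7 hold the 1st Friday, 8–14 the 2nd, 15–21 the 3rd, 22–28 the 4th, 29–31 the 5th.
14 is in the range for the 2nd.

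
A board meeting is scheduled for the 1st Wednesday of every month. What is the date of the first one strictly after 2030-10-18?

2030-11-06

October 2030 starts on a Tuesday, so its 1st Wednesday is 2030-10-02 (1 day in).
That is not after 2030-10-18, so look at November 2030.
November 2030 starts on a Friday, so its 1st Wednesday is 2030-11-06 (5 days in).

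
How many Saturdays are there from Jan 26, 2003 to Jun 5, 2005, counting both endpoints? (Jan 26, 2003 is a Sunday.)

123

Jan 26, 2003 is a Sunday; the first Saturday on or after it is Feb 1, 2003 (6 days later).
From Feb 1, 2003 to Jun 5, 2005: 333 + 366 + 156 = 855 days (rest of 2003, 2004, to Jun 5, 2005 in 2005).
855 ÷ 7 = 122 full weeks with remainder 1, so 122 more Saturdays after the first → 123.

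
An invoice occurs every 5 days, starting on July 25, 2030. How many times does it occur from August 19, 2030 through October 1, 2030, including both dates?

9

Occurrences land 5·i days after July 25, 2030 for i = 0, 1, 2, …
August 19, 2030 is 25 days after the start; 25 ÷ 5 = 5 remainder 0. First occurrence in the window: #6 on August 19, 2030 (5×5 = 25 days in).
October 1, 2030 is 68 days after the start; 68 ÷ 5 = 13 remainder 3. Last occurrence in the window: #14 on September 28, 2030.
Occurrences #6 through #14: 9 in total.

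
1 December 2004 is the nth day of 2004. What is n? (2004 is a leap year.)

Days in months before December: 31 + 29 + 31 + 30 + 31 + 30 + 31 + 31 + 30 + 31 + 30 = 335.
Plus 1 day into December → day 336.

336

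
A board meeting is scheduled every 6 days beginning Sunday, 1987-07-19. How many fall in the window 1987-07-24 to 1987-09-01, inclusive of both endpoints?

Occurrences land 6·i days after 1987-07-19 for i = 0, 1, 2, …
1987-07-24 is 5 days after the start; 5 ÷ 6 = 0 remainder 5; since the remainder is 5, round up to i = 1. First occurrence in the window: #2 on 1987-07-25 (1×6 = 6 days in).
1987-09-01 is 44 days after the start; 44 ÷ 6 = 7 remainder 2. Last occurrence in the window: #8 on 1987-08-30.
Occurrences #2 through #8: 7 in total.

7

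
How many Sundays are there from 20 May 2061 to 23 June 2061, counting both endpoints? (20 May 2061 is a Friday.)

20 May 2061 is a Friday; the first Sunday on or after it is 22 May 2061 (2 days later).
From 22 May 2061 to 23 June 2061: 9 + 23 = 32 days (rest of May, June).
32 ÷ 7 = 4 full weeks with remainder 4, so 4 more Sundays after the first → 5.

5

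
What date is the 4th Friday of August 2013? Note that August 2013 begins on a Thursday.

2013-08-23

August 2013 begins on a Thursday, so the first Friday is August 2 (1 day later).
The 4th Friday is 3 weeks later: 2 + 21 = 23.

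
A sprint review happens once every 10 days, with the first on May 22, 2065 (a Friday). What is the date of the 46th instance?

The 46th occurrence is 45 intervals after the first: 45 × 10 = 450 days after May 22, 2065.
May has 31 days — 9 days to the end of May leaves 441.
From end of May to end of 2065 is 214 days (227 left).
Jan has 31 days (196 left).
Feb has 28 days (168 left).
Mar has 31 days (137 left).
Apr has 30 days (107 left).
May has 31 days (76 left).
Jun has 30 days (46 left).
Jul has 31 days (15 left).
15 days into Aug → Aug 15, 2066.

Aug 15, 2066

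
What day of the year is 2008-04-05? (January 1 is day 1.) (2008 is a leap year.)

Days in months before April: 31 + 29 + 31 = 91.
Plus 5 days into April → day 96.

96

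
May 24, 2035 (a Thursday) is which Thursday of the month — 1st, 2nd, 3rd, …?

4th

Day 24 falls in week ⌈24/7⌉ of the month.
Days 1–7 hold the 1st Thursday, 8–14 the 2nd, 15–21 the 3rd, 22–28 the 4th, 29–31 the 5th.
24 is in the range for the 4th.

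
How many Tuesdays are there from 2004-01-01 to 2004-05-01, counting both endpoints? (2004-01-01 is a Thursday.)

2004-01-01 is a Thursday; the first Tuesday on or after it is 2004-01-06 (5 days later).
From 2004-01-06 to 2004-05-01: 25 + 29 + 31 + 30 + 1 = 116 days (rest of January, February, March, April, May).
116 ÷ 7 = 16 full weeks with remainder 4, so 16 more Tuesdays after the first → 17.

17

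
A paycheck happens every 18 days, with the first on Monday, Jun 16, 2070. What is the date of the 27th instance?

Sep 27, 2071

The 27th occurrence is 26 intervals after the first: 26 × 18 = 468 days after Jun 16, 2070.
Jun has 30 days — 14 days to the end of Jun leaves 454.
From end of Jun to end of 2070 is 184 days (270 left).
Jan has 31 days (239 left).
Feb has 28 days (211 left).
Mar has 31 days (180 left).
Apr has 30 days (150 left).
May has 31 days (119 left).
Jun has 30 days (89 left).
Jul has 31 days (58 left).
Aug has 31 days (27 left).
27 days into Sep → Sep 27, 2071.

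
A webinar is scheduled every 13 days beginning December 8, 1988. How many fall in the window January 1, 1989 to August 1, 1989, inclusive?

17

Occurrences land 13·i days after December 8, 1988 for i = 0, 1, 2, …
January 1, 1989 is 24 days after the start; 24 ÷ 13 = 1 remainder 11; since the remainder is 11, round up to i = 2. First occurrence in the window: #3 on January 3, 1989 (2×13 = 26 days in).
August 1, 1989 is 236 days after the start; 236 ÷ 13 = 18 remainder 2. Last occurrence in the window: #19 on July 30, 1989.
Occurrences #3 through #19: 17 in total.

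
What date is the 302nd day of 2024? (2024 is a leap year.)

January has 31 days (302 − 31 = 271 remain).
February has 29 days (271 − 29 = 242 remain).
March has 31 days (242 − 31 = 211 remain).
April has 30 days (211 − 30 = 181 remain).
May has 31 days (181 − 31 = 150 remain).
June has 30 days (150 − 30 = 120 remain).
July has 31 days (120 − 31 = 89 remain).
August has 31 days (89 − 31 = 58 remain).
September has 30 days (58 − 30 = 28 remain).
28 into October → October 28.

2024-10-28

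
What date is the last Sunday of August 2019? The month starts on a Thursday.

2019-08-25

August 2019 begins on a Thursday, so the first Sunday is August 4 (3 days later).
August 2019 has 31 days. Adding weeks: 4, 11, 18, 25 — the last one ≤ 31 is the 25th.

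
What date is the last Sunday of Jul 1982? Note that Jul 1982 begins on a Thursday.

Jul 25, 1982

Jul 1982 begins on a Thursday, so the first Sunday is Jul 4 (3 days later).
Jul 1982 has 31 days. Adding weeks: 4, 11, 18, 25 — the last one ≤ 31 is the 25th.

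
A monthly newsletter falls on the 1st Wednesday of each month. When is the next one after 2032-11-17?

November 2032 starts on a Monday, so its 1st Wednesday is 2032-11-03 (2 days in).
That is not after 2032-11-17, so look at December 2032.
December 2032 starts on a Wednesday, so its 1st Wednesday is 2032-12-01.

2032-12-01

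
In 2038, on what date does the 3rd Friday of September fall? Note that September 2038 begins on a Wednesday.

September 2038 begins on a Wednesday, so the first Friday is September 3 (2 days later).
The 3rd Friday is 2 weeks later: 3 + 14 = 17.

September 17, 2038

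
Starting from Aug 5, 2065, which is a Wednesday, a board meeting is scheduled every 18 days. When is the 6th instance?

Nov 3, 2065

The 6th occurrence is 5 intervals after the first: 5 × 18 = 90 days after Aug 5, 2065.
Aug has 31 days — 26 days to the end of Aug leaves 64.
Sep has 30 days (34 left).
Oct has 31 days (3 left).
3 days into Nov → Nov 3, 2065.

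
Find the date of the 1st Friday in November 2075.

The first Friday of November 2075 is November 1.

2075-11-01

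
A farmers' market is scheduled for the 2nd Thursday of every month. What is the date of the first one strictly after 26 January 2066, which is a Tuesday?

January 2066 starts on a Friday; its first Thursday is the 7th, so the 2nd Thursday is the 14th — 14 January 2066.
That is not after 26 January 2066, so look at February 2066.
February 2066 starts on a Monday; its first Thursday is the 4th, so the 2nd Thursday is the 11th — 11 February 2066.

11 February 2066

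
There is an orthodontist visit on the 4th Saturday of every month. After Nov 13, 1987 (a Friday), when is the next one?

Nov 28, 1987

Nov 1987 starts on a Sunday; its first Saturday is the 7th, so the 4th Saturday is the 28th — Nov 28, 1987.
Nov 28, 1987 is after Nov 13, 1987, so that is the next one.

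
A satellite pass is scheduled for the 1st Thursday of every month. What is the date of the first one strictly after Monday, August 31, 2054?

August 2054 starts on a Saturday, so its 1st Thursday is August 6, 2054 (5 days in).
That is not after August 31, 2054, so look at September 2054.
September 2054 starts on a Tuesday, so its 1st Thursday is September 3, 2054 (2 days in).

September 3, 2054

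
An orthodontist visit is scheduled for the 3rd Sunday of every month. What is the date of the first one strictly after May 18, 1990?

May 1990 starts on a Tuesday; its first Sunday is the 6th, so the 3rd Sunday is the 20th — May 20, 1990.
May 20, 1990 is after May 18, 1990, so that is the next one.

May 20, 1990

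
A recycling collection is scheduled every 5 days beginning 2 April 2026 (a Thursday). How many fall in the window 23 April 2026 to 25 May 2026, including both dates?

6

Occurrences land 5·i days after 2 April 2026 for i = 0, 1, 2, …
23 April 2026 is 21 days after the start; 21 ÷ 5 = 4 remainder 1; since the remainder is 1, round up to i = 5. First occurrence in the window: #6 on 27 April 2026 (5×5 = 25 days in).
25 May 2026 is 53 days after the start; 53 ÷ 5 = 10 remainder 3. Last occurrence in the window: #11 on 22 May 2026.
Occurrences #6 through #11: 6 in total.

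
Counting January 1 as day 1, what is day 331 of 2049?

27 November 2049

January has 31 days (331 − 31 = 300 remain).
February has 28 days (300 − 28 = 272 remain).
March has 31 days (272 − 31 = 241 remain).
April has 30 days (241 − 30 = 211 remain).
May has 31 days (211 − 31 = 180 remain).
June has 30 days (180 − 30 = 150 remain).
July has 31 days (150 − 31 = 119 remain).
August has 31 days (119 − 31 = 88 remain).
September has 30 days (88 − 30 = 58 remain).
October has 31 days (58 − 31 = 27 remain).
27 into November → November 27.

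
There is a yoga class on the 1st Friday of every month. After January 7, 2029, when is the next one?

January 2029 starts on a Monday, so its 1st Friday is January 5, 2029 (4 days in).
That is not after January 7, 2029, so look at February 2029.
February 2029 starts on a Thursday, so its 1st Friday is February 2, 2029 (1 day in).

February 2, 2029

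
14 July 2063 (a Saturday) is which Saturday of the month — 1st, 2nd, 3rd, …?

Day 14 falls in week ⌈14/7⌉ of the month.
Days 1–7 hold the 1st Saturday, 8–14 the 2nd, 15–21 the 3rd, 22–28 the 4th, 29–31 the 5th.
14 is in the range for the 2nd.

2nd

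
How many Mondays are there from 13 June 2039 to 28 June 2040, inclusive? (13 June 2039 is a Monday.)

55

13 June 2039 is a Monday; the first Monday on or after it is 13 June 2039.
From 13 June 2039 to 28 June 2040: 201 + 180 = 381 days (rest of 2039, to 28 June 2040 in 2040).
381 ÷ 7 = 54 full weeks with remainder 3, so 54 more Mondays after the first → 55.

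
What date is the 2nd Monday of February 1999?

February 8, 1999

The first Monday of February 1999 is February 1.
The 2nd Monday is 1 weeks later: 1 + 7 = 8.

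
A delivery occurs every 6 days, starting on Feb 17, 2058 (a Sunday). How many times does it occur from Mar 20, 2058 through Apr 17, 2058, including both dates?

Occurrences land 6·i days after Feb 17, 2058 for i = 0, 1, 2, …
Mar 20, 2058 is 31 days after the start; 31 ÷ 6 = 5 remainder 1; since the remainder is 1, round up to i = 6. First occurrence in the window: #7 on Mar 25, 2058 (6×6 = 36 days in).
Apr 17, 2058 is 59 days after the start; 59 ÷ 6 = 9 remainder 5. Last occurrence in the window: #10 on Apr 12, 2058.
Occurrences #7 through #10: 4 in total.

4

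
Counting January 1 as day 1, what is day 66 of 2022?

Mar 7, 2022

Jan has 31 days (66 − 31 = 35 remain).
Feb has 28 days (35 − 28 = 7 remain).
7 into Mar → Mar 7.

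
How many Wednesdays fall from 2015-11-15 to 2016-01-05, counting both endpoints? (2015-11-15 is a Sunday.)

2015-11-15 is a Sunday; the first Wednesday on or after it is 2015-11-18 (3 days later).
From 2015-11-18 to 2016-01-05: 12 + 31 + 5 = 48 days (rest of November, December, January).
48 ÷ 7 = 6 full weeks with remainder 6, so 6 more Wednesdays after the first → 7.

7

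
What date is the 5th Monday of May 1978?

May 1978 begins on a Monday, so the first Monday is May 1.
The 5th Monday is 4 weeks later: 1 + 28 = 29.

May 29, 1978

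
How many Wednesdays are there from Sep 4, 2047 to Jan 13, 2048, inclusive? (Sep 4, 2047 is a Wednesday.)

Sep 4, 2047 is a Wednesday; the first Wednesday on or after it is Sep 4, 2047.
From Sep 4, 2047 to Jan 13, 2048: 26 + 31 + 30 + 31 + 13 = 131 days (rest of Sep, Oct, Nov, Dec, Jan).
131 ÷ 7 = 18 full weeks with remainder 5, so 18 more Wednesdays after the first → 19.

19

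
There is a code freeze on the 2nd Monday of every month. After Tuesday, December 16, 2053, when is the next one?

January 12, 2054

December 2053 starts on a Monday; its first Monday is the 1st, so the 2nd Monday is the 8th — December 8, 2053.
That is not after December 16, 2053, so look at January 2054.
January 2054 starts on a Thursday; its first Monday is the 5th, so the 2nd Monday is the 12th — January 12, 2054.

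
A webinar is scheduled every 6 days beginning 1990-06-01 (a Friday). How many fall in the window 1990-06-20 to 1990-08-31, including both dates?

12

Occurrences land 6·i days after 1990-06-01 for i = 0, 1, 2, …
1990-06-20 is 19 days after the start; 19 ÷ 6 = 3 remainder 1; since the remainder is 1, round up to i = 4. First occurrence in the window: #5 on 1990-06-25 (4×6 = 24 days in).
1990-08-31 is 91 days after the start; 91 ÷ 6 = 15 remainder 1. Last occurrence in the window: #16 on 1990-08-30.
Occurrences #5 through #16: 12 in total.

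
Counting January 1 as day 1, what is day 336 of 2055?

January has 31 days (336 − 31 = 305 remain).
February has 28 days (305 − 28 = 277 remain).
March has 31 days (277 − 31 = 246 remain).
April has 30 days (246 − 30 = 216 remain).
May has 31 days (216 − 31 = 185 remain).
June has 30 days (185 − 30 = 155 remain).
July has 31 days (155 − 31 = 124 remain).
August has 31 days (124 − 31 = 93 remain).
September has 30 days (93 − 30 = 63 remain).
October has 31 days (63 − 31 = 32 remain).
November has 30 days (32 − 30 = 2 remain).
2 into December → December 2.

2055-12-02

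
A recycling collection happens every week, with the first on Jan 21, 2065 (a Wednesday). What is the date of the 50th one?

Dec 30, 2065

The 50th occurrence is 49 intervals after the first: 49 × 7 = 343 days after Jan 21, 2065.
Jan has 31 days — 10 days to the end of Jan leaves 333.
Feb has 28 days (305 left).
Mar has 31 days (274 left).
Apr has 30 days (244 left).
May has 31 days (213 left).
Jun has 30 days (183 left).
Jul has 31 days (152 left).
Aug has 31 days (121 left).
Sep has 30 days (91 left).
Oct has 31 days (60 left).
Nov has 30 days (30 left).
30 days into Dec → Dec 30, 2065.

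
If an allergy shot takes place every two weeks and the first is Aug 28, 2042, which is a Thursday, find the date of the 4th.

The 4th occurrence is 3 intervals after the first: 3 × 14 = 42 days after Aug 28, 2042.
Aug has 31 days — 3 days to the end of Aug leaves 39.
Sep has 30 days (9 left).
9 days into Oct → Oct 9, 2042.

Oct 9, 2042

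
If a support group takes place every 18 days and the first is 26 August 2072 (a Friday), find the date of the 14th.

17 April 2073

The 14th occurrence is 13 intervals after the first: 13 × 18 = 234 days after 26 August 2072.
August has 31 days — 5 days to the end of August leaves 229.
September has 30 days (199 left).
October has 31 days (168 left).
November has 30 days (138 left).
December has 31 days (107 left).
January has 31 days (76 left).
February has 28 days (48 left).
March has 31 days (17 left).
17 days into April → 17 April 2073.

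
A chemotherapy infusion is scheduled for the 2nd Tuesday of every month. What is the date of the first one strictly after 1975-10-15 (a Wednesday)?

1975-11-11

October 1975 starts on a Wednesday; its first Tuesday is the 7th, so the 2nd Tuesday is the 14th — 1975-10-14.
That is not after 1975-10-15, so look at November 1975.
November 1975 starts on a Saturday; its first Tuesday is the 4th, so the 2nd Tuesday is the 11th — 1975-11-11.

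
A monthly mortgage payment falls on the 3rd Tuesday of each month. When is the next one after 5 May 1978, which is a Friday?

May 1978 starts on a Monday; its first Tuesday is the 2nd, so the 3rd Tuesday is the 16th — 16 May 1978.
16 May 1978 is after 5 May 1978, so that is the next one.

16 May 1978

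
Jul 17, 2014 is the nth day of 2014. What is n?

198

Days in months before Jul: 31 + 28 + 31 + 30 + 31 + 30 = 181.
Plus 17 days into Jul → day 198.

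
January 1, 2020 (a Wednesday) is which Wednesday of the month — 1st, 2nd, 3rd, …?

Day 1 falls in week ⌈1/7⌉ of the month.
Days 1–7 hold the 1st Wednesday, 8–14 the 2nd, 15–21 the 3rd, 22–28 the 4th, 29–31 the 5th.
1 is in the range for the 1st.

1st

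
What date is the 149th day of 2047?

2047-05-29

January has 31 days (149 − 31 = 118 remain).
February has 28 days (118 − 28 = 90 remain).
March has 31 days (90 − 31 = 59 remain).
April has 30 days (59 − 30 = 29 remain).
29 into May → May 29.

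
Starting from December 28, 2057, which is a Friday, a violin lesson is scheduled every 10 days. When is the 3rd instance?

January 17, 2058

The 3rd occurrence is 2 intervals after the first: 2 × 10 = 20 days after December 28, 2057.
December has 31 days — 3 days to the end of December leaves 17.
17 days into January → January 17, 2058.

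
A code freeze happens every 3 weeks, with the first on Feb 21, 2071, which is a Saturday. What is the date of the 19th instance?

The 19th occurrence is 18 intervals after the first: 18 × 21 = 378 days after Feb 21, 2071.
Feb has 28 days — 7 days to the end of Feb leaves 371.
Mar has 31 days (340 left).
Apr has 30 days (310 left).
May has 31 days (279 left).
Jun has 30 days (249 left).
Jul has 31 days (218 left).
Aug has 31 days (187 left).
Sep has 30 days (157 left).
Oct has 31 days (126 left).
Nov has 30 days (96 left).
Dec has 31 days (65 left).
Jan has 31 days (34 left).
Feb has 29 days (5 left).
5 days into Mar → Mar 5, 2072.

Mar 5, 2072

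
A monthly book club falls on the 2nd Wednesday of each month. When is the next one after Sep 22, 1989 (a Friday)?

Oct 11, 1989

Sep 1989 starts on a Friday; its first Wednesday is the 6th, so the 2nd Wednesday is the 13th — Sep 13, 1989.
That is not after Sep 22, 1989, so look at Oct 1989.
Oct 1989 starts on a Sunday; its first Wednesday is the 4th, so the 2nd Wednesday is the 11th — Oct 11, 1989.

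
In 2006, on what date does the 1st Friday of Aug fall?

Aug 2006 begins on a Tuesday, so the first Friday is Aug 4 (3 days later).

Aug 4, 2006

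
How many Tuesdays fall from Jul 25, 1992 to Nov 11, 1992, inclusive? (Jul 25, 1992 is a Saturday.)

Jul 25, 1992 is a Saturday; the first Tuesday on or after it is Jul 28, 1992 (3 days later).
From Jul 28, 1992 to Nov 11, 1992: 3 + 31 + 30 + 31 + 11 = 106 days (rest of Jul, Aug, Sep, Oct, Nov).
106 ÷ 7 = 15 full weeks with remainder 1, so 15 more Tuesdays after the first → 16.

16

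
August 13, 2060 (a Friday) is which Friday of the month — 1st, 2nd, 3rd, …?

Day 13 falls in week ⌈13/7⌉ of the month.
Days 1–7 hold the 1st Friday, 8–14 the 2nd, 15–21 the 3rd, 22–28 the 4th, 29–31 the 5th.
13 is in the range for the 2nd.

2nd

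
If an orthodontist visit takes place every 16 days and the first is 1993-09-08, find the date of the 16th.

The 16th occurrence is 15 intervals after the first: 15 × 16 = 240 days after 1993-09-08.
September has 30 days — 22 days to the end of September leaves 218.
October has 31 days (187 left).
November has 30 days (157 left).
December has 31 days (126 left).
January has 31 days (95 left).
February has 28 days (67 left).
March has 31 days (36 left).
April has 30 days (6 left).
6 days into May → 1994-05-06.

1994-05-06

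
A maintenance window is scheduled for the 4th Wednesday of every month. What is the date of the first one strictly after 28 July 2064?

27 August 2064

July 2064 starts on a Tuesday; its first Wednesday is the 2nd, so the 4th Wednesday is the 23rd — 23 July 2064.
That is not after 28 July 2064, so look at August 2064.
August 2064 starts on a Friday; its first Wednesday is the 6th, so the 4th Wednesday is the 27th — 27 August 2064.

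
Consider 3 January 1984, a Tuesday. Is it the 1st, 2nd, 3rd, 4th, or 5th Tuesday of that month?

Day 3 falls in week ⌈3/7⌉ of the month.
Days 1–7 hold the 1st Tuesday, 8–14 the 2nd, 15–21 the 3rd, 22–28 the 4th, 29–31 the 5th.
3 is in the range for the 1st.

1st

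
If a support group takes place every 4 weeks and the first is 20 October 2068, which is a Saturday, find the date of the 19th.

The 19th occurrence is 18 intervals after the first: 18 × 28 = 504 days after 20 October 2068.
October has 31 days — 11 days to the end of October leaves 493.
From end of October to end of 2068 is 61 days (432 left).
2069 has 365 days (67 left).
January has 31 days (36 left).
February has 28 days (8 left).
8 days into March → 8 March 2070.

8 March 2070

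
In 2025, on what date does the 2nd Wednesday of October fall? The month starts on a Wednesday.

October 8, 2025

October 2025 begins on a Wednesday, so the first Wednesday is October 1.
The 2nd Wednesday is 1 weeks later: 1 + 7 = 8.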